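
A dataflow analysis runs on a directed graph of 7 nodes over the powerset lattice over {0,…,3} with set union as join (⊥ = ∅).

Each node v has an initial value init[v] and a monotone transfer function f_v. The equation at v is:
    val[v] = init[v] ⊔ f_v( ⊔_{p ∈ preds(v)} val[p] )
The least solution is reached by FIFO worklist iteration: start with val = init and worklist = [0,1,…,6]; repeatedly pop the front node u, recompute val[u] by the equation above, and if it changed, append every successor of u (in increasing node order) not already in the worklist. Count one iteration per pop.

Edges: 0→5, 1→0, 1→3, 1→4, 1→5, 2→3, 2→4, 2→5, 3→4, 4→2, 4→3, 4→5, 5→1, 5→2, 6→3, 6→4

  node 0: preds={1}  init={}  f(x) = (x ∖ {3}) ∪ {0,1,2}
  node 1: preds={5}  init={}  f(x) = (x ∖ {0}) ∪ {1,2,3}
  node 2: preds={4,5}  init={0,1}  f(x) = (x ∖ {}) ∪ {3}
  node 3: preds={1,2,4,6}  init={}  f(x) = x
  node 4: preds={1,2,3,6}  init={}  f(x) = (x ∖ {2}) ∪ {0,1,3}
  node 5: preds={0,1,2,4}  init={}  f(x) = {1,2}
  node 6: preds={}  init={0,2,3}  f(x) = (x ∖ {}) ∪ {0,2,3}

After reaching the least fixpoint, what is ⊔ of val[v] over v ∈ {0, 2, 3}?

Worklist (13 pops):
  #1 pop 0: in={} → {0,1,2} (was {}); enqueue []
  #2 pop 1: in={} → {1,2,3} (was {}); enqueue [0]
  #3 pop 2: in={} → {0,1,3} (was {0,1}); enqueue []
  #4 pop 3: in={0,1,2,3} → {0,1,2,3} (was {}); enqueue []
  #5 pop 4: in={0,1,2,3} → {0,1,3} (was {}); enqueue [2,3]
  #6 pop 5: in={0,1,2,3} → {1,2} (was {}); enqueue [1]
  #7 pop 6: in={} → {0,2,3} (no change)
  #8 pop 0: in={1,2,3} → {0,1,2} (no change)
  #9 pop 2: in={0,1,2,3} → {0,1,2,3} (was {0,1,3}); enqueue [4,5]
  #10 pop 3: in={0,1,2,3} → {0,1,2,3} (no change)
  #11 pop 1: in={1,2} → {1,2,3} (no change)
  #12 pop 4: in={0,1,2,3} → {0,1,3} (no change)
  #13 pop 5: in={0,1,2,3} → {1,2} (no change)

Fixpoint:
  val[0] = {0,1,2}
  val[1] = {1,2,3}
  val[2] = {0,1,2,3}
  val[3] = {0,1,2,3}
  val[4] = {0,1,3}
  val[5] = {1,2}
  val[6] = {0,2,3}

{0,1,2,3}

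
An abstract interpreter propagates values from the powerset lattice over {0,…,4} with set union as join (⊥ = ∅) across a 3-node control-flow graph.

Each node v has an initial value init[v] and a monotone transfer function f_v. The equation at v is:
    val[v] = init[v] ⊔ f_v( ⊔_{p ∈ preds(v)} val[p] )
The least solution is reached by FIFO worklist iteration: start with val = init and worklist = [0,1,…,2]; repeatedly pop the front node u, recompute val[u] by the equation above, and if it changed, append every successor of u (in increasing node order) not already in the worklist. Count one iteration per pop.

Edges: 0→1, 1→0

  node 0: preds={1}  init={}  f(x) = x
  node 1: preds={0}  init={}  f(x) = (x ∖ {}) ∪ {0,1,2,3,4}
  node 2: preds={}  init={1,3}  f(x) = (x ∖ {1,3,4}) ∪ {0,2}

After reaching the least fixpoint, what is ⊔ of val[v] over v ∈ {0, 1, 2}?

Trace (5 dequeues):
  [1] u=0 | in {} | out {} | ==
  [2] u=1 | in {} | out {0,1,2,3,4} | prev {} | push {0}
  [3] u=2 | in {} | out {0,1,2,3} | prev {1,3} | push {}
  [4] u=0 | in {0,1,2,3,4} | out {0,1,2,3,4} | prev {} | push {1}
  [5] u=1 | in {0,1,2,3,4} | out {0,1,2,3,4} | ==

Converged values:
  [0] {0,1,2,3,4}
  [1] {0,1,2,3,4}
  [2] {0,1,2,3}

{0,1,2,3,4}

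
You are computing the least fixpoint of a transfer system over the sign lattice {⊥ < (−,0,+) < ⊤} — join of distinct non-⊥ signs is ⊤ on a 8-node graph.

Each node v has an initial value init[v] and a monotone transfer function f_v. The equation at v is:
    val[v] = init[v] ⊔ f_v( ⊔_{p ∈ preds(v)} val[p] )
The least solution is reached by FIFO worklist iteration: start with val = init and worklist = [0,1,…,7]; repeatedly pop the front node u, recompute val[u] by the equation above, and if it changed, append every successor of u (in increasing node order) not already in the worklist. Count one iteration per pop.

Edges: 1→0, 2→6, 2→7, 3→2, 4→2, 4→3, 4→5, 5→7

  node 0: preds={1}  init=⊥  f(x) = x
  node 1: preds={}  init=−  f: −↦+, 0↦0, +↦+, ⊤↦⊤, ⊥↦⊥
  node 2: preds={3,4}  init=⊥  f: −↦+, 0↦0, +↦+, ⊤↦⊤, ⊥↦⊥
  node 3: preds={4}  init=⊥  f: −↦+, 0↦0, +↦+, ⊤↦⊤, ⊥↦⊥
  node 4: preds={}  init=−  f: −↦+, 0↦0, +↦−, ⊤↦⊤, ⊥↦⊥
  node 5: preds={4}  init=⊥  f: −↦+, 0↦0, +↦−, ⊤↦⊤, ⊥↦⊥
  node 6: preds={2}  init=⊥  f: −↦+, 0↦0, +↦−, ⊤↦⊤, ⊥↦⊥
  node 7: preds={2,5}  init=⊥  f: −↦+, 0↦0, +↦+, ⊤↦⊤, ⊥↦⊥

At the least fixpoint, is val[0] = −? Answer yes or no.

Trace (11 dequeues):
  [1] u=0 | in − | out − | prev ⊥ | push {}
  [2] u=1 | in ⊥ | out − | ==
  [3] u=2 | in − | out + | prev ⊥ | push {}
  [4] u=3 | in − | out + | prev ⊥ | push {2}
  [5] u=4 | in ⊥ | out − | ==
  [6] u=5 | in − | out + | prev ⊥ | push {}
  [7] u=6 | in + | out − | prev ⊥ | push {}
  [8] u=7 | in + | out + | prev ⊥ | push {}
  [9] u=2 | in ⊤ | out ⊤ | prev + | push {6,7}
  [10] u=6 | in ⊤ | out ⊤ | prev − | push {}
  [11] u=7 | in ⊤ | out ⊤ | prev + | push {}

Converged values:
  [0] −
  [1] −
  [2] ⊤
  [3] +
  [4] −
  [5] +
  [6] ⊤
  [7] ⊤

yes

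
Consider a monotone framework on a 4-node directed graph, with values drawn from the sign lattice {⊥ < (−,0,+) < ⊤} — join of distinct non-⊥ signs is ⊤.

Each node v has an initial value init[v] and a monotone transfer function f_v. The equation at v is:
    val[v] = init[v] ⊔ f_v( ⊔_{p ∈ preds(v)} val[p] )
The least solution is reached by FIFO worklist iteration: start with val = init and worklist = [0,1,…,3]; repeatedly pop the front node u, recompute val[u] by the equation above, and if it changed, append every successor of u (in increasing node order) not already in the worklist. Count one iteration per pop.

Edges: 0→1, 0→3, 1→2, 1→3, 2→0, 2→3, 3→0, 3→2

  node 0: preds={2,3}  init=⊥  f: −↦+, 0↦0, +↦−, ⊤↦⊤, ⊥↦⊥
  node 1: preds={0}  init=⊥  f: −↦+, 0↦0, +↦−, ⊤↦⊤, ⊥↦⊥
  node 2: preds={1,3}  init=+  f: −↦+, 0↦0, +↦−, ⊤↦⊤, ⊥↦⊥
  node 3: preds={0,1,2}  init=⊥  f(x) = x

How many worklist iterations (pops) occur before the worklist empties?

Iteration log — 9 steps:
  step 1. node 0  ⊔preds=+  new=−  old=⊥  +wl: 
  step 2. node 1  ⊔preds=−  new=+  old=⊥  +wl: 
  step 3. node 2  ⊔preds=+  new=⊤  old=+  +wl: 0
  step 4. node 3  ⊔preds=⊤  new=⊤  old=⊥  +wl: 2
  step 5. node 0  ⊔preds=⊤  new=⊤  old=−  +wl: 1,3
  step 6. node 2  ⊔preds=⊤  new=⊤  stable
  step 7. node 1  ⊔preds=⊤  new=⊤  old=+  +wl: 2
  step 8. node 3  ⊔preds=⊤  new=⊤  stable
  step 9. node 2  ⊔preds=⊤  new=⊤  stable

Least fixpoint reached:
  node 0: ⊤
  node 1: ⊤
  node 2: ⊤
  node 3: ⊤

9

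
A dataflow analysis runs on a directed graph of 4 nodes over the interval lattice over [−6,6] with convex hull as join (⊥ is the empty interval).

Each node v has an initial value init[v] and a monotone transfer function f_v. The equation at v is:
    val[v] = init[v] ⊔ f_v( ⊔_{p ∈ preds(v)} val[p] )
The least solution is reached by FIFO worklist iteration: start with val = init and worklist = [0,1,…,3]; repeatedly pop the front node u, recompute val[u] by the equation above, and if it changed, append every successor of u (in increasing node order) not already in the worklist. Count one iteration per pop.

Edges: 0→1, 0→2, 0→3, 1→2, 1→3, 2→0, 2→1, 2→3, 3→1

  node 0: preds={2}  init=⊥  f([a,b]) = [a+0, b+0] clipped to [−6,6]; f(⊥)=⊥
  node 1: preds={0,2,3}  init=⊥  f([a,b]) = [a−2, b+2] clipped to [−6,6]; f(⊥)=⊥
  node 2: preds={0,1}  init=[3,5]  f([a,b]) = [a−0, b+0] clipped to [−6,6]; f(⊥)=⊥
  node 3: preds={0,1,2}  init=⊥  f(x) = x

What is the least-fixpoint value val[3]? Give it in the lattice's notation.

Iteration log — 24 steps:
  step 1. node 0  ⊔preds=[3,5]  new=[3,5]  old=⊥  +wl: 
  step 2. node 1  ⊔preds=[3,5]  new=[1,6]  old=⊥  +wl: 
  step 3. node 2  ⊔preds=[1,6]  new=[1,6]  old=[3,5]  +wl: 0,1
  step 4. node 3  ⊔preds=[1,6]  new=[1,6]  old=⊥  +wl: 
  step 5. node 0  ⊔preds=[1,6]  new=[1,6]  old=[3,5]  +wl: 2,3
  step 6. node 1  ⊔preds=[1,6]  new=[-1,6]  old=[1,6]  +wl: 
  step 7. node 2  ⊔preds=[-1,6]  new=[-1,6]  old=[1,6]  +wl: 0,1
  step 8. node 3  ⊔preds=[-1,6]  new=[-1,6]  old=[1,6]  +wl: 
  step 9. node 0  ⊔preds=[-1,6]  new=[-1,6]  old=[1,6]  +wl: 2,3
  step 10. node 1  ⊔preds=[-1,6]  new=[-3,6]  old=[-1,6]  +wl: 
  step 11. node 2  ⊔preds=[-3,6]  new=[-3,6]  old=[-1,6]  +wl: 0,1
  step 12. node 3  ⊔preds=[-3,6]  new=[-3,6]  old=[-1,6]  +wl: 
  step 13. node 0  ⊔preds=[-3,6]  new=[-3,6]  old=[-1,6]  +wl: 2,3
  step 14. node 1  ⊔preds=[-3,6]  new=[-5,6]  old=[-3,6]  +wl: 
  step 15. node 2  ⊔preds=[-5,6]  new=[-5,6]  old=[-3,6]  +wl: 0,1
  step 16. node 3  ⊔preds=[-5,6]  new=[-5,6]  old=[-3,6]  +wl: 
  step 17. node 0  ⊔preds=[-5,6]  new=[-5,6]  old=[-3,6]  +wl: 2,3
  step 18. node 1  ⊔preds=[-5,6]  new=[-6,6]  old=[-5,6]  +wl: 
  step 19. node 2  ⊔preds=[-6,6]  new=[-6,6]  old=[-5,6]  +wl: 0,1
  step 20. node 3  ⊔preds=[-6,6]  new=[-6,6]  old=[-5,6]  +wl: 
  step 21. node 0  ⊔preds=[-6,6]  new=[-6,6]  old=[-5,6]  +wl: 2,3
  step 22. node 1  ⊔preds=[-6,6]  new=[-6,6]  stable
  step 23. node 2  ⊔preds=[-6,6]  new=[-6,6]  stable
  step 24. node 3  ⊔preds=[-6,6]  new=[-6,6]  stable

Least fixpoint reached:
  node 0: [-6,6]
  node 1: [-6,6]
  node 2: [-6,6]
  node 3: [-6,6]

[-6,6]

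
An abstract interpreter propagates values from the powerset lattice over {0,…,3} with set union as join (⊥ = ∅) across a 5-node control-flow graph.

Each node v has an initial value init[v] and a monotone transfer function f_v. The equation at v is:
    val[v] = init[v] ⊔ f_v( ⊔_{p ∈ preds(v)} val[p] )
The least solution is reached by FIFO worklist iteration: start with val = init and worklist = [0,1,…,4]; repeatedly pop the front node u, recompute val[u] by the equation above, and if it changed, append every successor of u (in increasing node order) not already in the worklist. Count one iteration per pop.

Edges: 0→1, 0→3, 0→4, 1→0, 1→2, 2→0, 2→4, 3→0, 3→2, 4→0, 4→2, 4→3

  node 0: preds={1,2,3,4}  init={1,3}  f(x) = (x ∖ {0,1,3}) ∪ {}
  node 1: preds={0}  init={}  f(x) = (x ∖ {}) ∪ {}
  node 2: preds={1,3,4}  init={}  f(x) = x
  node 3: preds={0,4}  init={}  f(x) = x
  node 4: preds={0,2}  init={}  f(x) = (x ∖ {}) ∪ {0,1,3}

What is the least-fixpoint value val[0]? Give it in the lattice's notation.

Iteration log — 11 steps:
  step 1. node 0  ⊔preds={}  new={1,3}  stable
  step 2. node 1  ⊔preds={1,3}  new={1,3}  old={}  +wl: 0
  step 3. node 2  ⊔preds={1,3}  new={1,3}  old={}  +wl: 
  step 4. node 3  ⊔preds={1,3}  new={1,3}  old={}  +wl: 2
  step 5. node 4  ⊔preds={1,3}  new={0,1,3}  old={}  +wl: 3
  step 6. node 0  ⊔preds={0,1,3}  new={1,3}  stable
  step 7. node 2  ⊔preds={0,1,3}  new={0,1,3}  old={1,3}  +wl: 0,4
  step 8. node 3  ⊔preds={0,1,3}  new={0,1,3}  old={1,3}  +wl: 2
  step 9. node 0  ⊔preds={0,1,3}  new={1,3}  stable
  step 10. node 4  ⊔preds={0,1,3}  new={0,1,3}  stable
  step 11. node 2  ⊔preds={0,1,3}  new={0,1,3}  stable

Least fixpoint reached:
  node 0: {1,3}
  node 1: {1,3}
  node 2: {0,1,3}
  node 3: {0,1,3}
  node 4: {0,1,3}

{1,3}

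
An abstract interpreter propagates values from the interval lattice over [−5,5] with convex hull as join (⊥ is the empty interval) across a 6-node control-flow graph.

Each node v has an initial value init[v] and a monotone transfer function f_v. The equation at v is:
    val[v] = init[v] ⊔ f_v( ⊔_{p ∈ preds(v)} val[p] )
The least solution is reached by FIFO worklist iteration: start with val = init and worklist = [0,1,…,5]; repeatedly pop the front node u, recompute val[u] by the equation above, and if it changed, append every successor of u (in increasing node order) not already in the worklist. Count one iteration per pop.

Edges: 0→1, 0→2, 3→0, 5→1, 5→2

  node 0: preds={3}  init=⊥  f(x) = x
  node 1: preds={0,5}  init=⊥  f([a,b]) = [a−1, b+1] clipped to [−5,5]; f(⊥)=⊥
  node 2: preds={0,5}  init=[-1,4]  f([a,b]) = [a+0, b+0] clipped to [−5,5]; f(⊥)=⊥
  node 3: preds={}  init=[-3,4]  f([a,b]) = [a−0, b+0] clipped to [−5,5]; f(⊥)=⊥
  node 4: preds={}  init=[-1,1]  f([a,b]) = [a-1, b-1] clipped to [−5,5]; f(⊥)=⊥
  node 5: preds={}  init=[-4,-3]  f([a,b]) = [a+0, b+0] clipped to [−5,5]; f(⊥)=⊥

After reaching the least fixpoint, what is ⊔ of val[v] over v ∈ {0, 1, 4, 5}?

Trace (6 dequeues):
  [1] u=0 | in [-3,4] | out [-3,4] | prev ⊥ | push {}
  [2] u=1 | in [-4,4] | out [-5,5] | prev ⊥ | push {}
  [3] u=2 | in [-4,4] | out [-4,4] | prev [-1,4] | push {}
  [4] u=3 | in ⊥ | out [-3,4] | ==
  [5] u=4 | in ⊥ | out [-1,1] | ==
  [6] u=5 | in ⊥ | out [-4,-3] | ==

Converged values:
  [0] [-3,4]
  [1] [-5,5]
  [2] [-4,4]
  [3] [-3,4]
  [4] [-1,1]
  [5] [-4,-3]

[-5,5]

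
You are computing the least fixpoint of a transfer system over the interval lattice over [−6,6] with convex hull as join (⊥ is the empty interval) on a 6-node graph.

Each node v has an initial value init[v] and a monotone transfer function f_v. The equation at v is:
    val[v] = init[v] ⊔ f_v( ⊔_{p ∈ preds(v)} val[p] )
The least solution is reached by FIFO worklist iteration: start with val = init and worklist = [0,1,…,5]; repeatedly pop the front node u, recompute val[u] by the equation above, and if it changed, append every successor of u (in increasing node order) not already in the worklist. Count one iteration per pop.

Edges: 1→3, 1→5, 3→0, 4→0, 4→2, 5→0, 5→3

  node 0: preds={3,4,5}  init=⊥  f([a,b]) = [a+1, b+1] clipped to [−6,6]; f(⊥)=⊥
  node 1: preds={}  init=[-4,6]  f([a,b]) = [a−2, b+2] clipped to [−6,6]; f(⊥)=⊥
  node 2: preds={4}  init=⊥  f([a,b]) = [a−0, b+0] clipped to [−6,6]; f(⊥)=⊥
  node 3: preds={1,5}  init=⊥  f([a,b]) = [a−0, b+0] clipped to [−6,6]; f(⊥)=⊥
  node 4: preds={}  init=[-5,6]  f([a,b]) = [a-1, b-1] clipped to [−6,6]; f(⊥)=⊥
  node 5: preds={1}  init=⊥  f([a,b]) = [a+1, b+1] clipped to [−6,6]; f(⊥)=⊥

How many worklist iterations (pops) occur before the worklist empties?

Trace (8 dequeues):
  [1] u=0 | in [-5,6] | out [-4,6] | prev ⊥ | push {}
  [2] u=1 | in ⊥ | out [-4,6] | ==
  [3] u=2 | in [-5,6] | out [-5,6] | prev ⊥ | push {}
  [4] u=3 | in [-4,6] | out [-4,6] | prev ⊥ | push {0}
  [5] u=4 | in ⊥ | out [-5,6] | ==
  [6] u=5 | in [-4,6] | out [-3,6] | prev ⊥ | push {3}
  [7] u=0 | in [-5,6] | out [-4,6] | ==
  [8] u=3 | in [-4,6] | out [-4,6] | ==

Converged values:
  [0] [-4,6]
  [1] [-4,6]
  [2] [-5,6]
  [3] [-4,6]
  [4] [-5,6]
  [5] [-3,6]

8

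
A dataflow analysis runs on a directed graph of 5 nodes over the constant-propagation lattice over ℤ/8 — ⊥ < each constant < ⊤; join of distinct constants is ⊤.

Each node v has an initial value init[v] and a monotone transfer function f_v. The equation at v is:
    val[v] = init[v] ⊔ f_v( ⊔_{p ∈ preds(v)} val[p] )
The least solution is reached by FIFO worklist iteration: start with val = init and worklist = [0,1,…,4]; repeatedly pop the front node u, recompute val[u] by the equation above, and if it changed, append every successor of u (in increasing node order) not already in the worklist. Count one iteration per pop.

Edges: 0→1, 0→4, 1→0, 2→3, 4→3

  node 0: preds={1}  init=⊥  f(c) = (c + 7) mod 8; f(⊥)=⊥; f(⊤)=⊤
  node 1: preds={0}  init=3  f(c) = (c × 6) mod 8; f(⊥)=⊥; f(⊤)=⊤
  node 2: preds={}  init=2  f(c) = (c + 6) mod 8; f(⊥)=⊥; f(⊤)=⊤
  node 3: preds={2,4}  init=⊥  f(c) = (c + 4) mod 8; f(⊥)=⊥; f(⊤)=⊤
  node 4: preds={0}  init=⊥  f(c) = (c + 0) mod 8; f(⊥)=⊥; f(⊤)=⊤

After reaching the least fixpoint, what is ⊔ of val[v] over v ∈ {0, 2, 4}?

⊤

Trace (10 dequeues):
  [1] u=0 | in 3 | out 2 | prev ⊥ | push {}
  [2] u=1 | in 2 | out ⊤ | prev 3 | push {0}
  [3] u=2 | in ⊥ | out 2 | ==
  [4] u=3 | in 2 | out 6 | prev ⊥ | push {}
  [5] u=4 | in 2 | out 2 | prev ⊥ | push {3}
  [6] u=0 | in ⊤ | out ⊤ | prev 2 | push {1,4}
  [7] u=3 | in 2 | out 6 | ==
  [8] u=1 | in ⊤ | out ⊤ | ==
  [9] u=4 | in ⊤ | out ⊤ | prev 2 | push {3}
  [10] u=3 | in ⊤ | out ⊤ | prev 6 | push {}

Converged values:
  [0] ⊤
  [1] ⊤
  [2] 2
  [3] ⊤
  [4] ⊤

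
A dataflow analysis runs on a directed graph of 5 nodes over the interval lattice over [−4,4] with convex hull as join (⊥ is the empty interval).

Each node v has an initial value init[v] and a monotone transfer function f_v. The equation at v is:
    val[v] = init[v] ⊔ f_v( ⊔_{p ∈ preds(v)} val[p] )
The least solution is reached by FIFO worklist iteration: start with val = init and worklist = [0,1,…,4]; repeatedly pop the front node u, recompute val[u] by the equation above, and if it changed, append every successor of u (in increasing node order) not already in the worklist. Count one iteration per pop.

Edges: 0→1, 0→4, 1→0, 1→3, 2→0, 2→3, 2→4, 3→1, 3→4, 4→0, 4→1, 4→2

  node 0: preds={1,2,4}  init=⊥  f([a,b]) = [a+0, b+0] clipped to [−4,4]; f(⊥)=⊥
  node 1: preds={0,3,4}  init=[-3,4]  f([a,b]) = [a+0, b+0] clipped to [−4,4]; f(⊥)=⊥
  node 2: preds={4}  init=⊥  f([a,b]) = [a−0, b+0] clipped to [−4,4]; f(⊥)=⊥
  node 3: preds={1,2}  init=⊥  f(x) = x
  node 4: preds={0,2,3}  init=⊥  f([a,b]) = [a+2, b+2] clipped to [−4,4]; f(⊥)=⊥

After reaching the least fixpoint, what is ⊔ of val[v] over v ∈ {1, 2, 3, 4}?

Iteration log — 11 steps:
  step 1. node 0  ⊔preds=[-3,4]  new=[-3,4]  old=⊥  +wl: 
  step 2. node 1  ⊔preds=[-3,4]  new=[-3,4]  stable
  step 3. node 2  ⊔preds=⊥  new=⊥  stable
  step 4. node 3  ⊔preds=[-3,4]  new=[-3,4]  old=⊥  +wl: 1
  step 5. node 4  ⊔preds=[-3,4]  new=[-1,4]  old=⊥  +wl: 0,2
  step 6. node 1  ⊔preds=[-3,4]  new=[-3,4]  stable
  step 7. node 0  ⊔preds=[-3,4]  new=[-3,4]  stable
  step 8. node 2  ⊔preds=[-1,4]  new=[-1,4]  old=⊥  +wl: 0,3,4
  step 9. node 0  ⊔preds=[-3,4]  new=[-3,4]  stable
  step 10. node 3  ⊔preds=[-3,4]  new=[-3,4]  stable
  step 11. node 4  ⊔preds=[-3,4]  new=[-1,4]  stable

Least fixpoint reached:
  node 0: [-3,4]
  node 1: [-3,4]
  node 2: [-1,4]
  node 3: [-3,4]
  node 4: [-1,4]

[-3,4]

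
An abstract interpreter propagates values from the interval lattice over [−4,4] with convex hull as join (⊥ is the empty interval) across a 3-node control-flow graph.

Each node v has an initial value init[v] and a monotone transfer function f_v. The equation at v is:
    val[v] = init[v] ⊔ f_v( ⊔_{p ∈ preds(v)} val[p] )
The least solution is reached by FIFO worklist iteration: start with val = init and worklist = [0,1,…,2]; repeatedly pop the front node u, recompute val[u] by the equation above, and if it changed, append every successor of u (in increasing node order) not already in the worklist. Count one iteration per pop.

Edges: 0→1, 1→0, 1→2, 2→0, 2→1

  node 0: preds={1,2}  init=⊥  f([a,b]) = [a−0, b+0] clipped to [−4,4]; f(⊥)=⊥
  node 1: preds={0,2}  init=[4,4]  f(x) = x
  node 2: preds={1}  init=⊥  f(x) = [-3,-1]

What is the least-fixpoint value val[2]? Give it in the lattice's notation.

[-3,-1]

Worklist (7 pops):
  #1 pop 0: in=[4,4] → [4,4] (was ⊥); enqueue []
  #2 pop 1: in=[4,4] → [4,4] (no change)
  #3 pop 2: in=[4,4] → [-3,-1] (was ⊥); enqueue [0,1]
  #4 pop 0: in=[-3,4] → [-3,4] (was [4,4]); enqueue []
  #5 pop 1: in=[-3,4] → [-3,4] (was [4,4]); enqueue [0,2]
  #6 pop 0: in=[-3,4] → [-3,4] (no change)
  #7 pop 2: in=[-3,4] → [-3,-1] (no change)

Fixpoint:
  val[0] = [-3,4]
  val[1] = [-3,4]
  val[2] = [-3,-1]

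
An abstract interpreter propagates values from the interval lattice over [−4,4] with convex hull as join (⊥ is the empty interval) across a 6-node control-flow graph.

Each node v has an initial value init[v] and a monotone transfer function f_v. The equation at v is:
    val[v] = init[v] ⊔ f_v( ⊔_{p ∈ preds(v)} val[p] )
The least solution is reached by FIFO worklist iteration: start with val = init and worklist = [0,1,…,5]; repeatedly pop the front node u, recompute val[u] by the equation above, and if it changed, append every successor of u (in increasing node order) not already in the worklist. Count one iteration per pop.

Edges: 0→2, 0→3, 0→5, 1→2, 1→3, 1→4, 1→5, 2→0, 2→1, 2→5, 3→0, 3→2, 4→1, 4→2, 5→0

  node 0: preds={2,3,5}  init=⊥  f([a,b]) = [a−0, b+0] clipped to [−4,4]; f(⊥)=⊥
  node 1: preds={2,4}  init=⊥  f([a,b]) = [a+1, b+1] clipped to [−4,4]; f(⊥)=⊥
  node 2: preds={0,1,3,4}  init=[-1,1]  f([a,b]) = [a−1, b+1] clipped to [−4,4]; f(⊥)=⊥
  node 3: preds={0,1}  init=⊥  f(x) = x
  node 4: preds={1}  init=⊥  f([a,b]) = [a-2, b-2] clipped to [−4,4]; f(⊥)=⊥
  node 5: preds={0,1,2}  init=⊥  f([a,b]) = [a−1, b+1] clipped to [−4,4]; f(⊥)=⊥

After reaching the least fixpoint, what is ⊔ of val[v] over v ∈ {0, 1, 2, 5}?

[-4,4]

Iteration log — 21 steps:
  step 1. node 0  ⊔preds=[-1,1]  new=[-1,1]  old=⊥  +wl: 
  step 2. node 1  ⊔preds=[-1,1]  new=[0,2]  old=⊥  +wl: 
  step 3. node 2  ⊔preds=[-1,2]  new=[-2,3]  old=[-1,1]  +wl: 0,1
  step 4. node 3  ⊔preds=[-1,2]  new=[-1,2]  old=⊥  +wl: 2
  step 5. node 4  ⊔preds=[0,2]  new=[-2,0]  old=⊥  +wl: 
  step 6. node 5  ⊔preds=[-2,3]  new=[-3,4]  old=⊥  +wl: 
  step 7. node 0  ⊔preds=[-3,4]  new=[-3,4]  old=[-1,1]  +wl: 3,5
  step 8. node 1  ⊔preds=[-2,3]  new=[-1,4]  old=[0,2]  +wl: 4
  step 9. node 2  ⊔preds=[-3,4]  new=[-4,4]  old=[-2,3]  +wl: 0,1
  step 10. node 3  ⊔preds=[-3,4]  new=[-3,4]  old=[-1,2]  +wl: 2
  step 11. node 5  ⊔preds=[-4,4]  new=[-4,4]  old=[-3,4]  +wl: 
  step 12. node 4  ⊔preds=[-1,4]  new=[-3,2]  old=[-2,0]  +wl: 
  step 13. node 0  ⊔preds=[-4,4]  new=[-4,4]  old=[-3,4]  +wl: 3,5
  step 14. node 1  ⊔preds=[-4,4]  new=[-3,4]  old=[-1,4]  +wl: 4
  step 15. node 2  ⊔preds=[-4,4]  new=[-4,4]  stable
  step 16. node 3  ⊔preds=[-4,4]  new=[-4,4]  old=[-3,4]  +wl: 0,2
  step 17. node 5  ⊔preds=[-4,4]  new=[-4,4]  stable
  step 18. node 4  ⊔preds=[-3,4]  new=[-4,2]  old=[-3,2]  +wl: 1
  step 19. node 0  ⊔preds=[-4,4]  new=[-4,4]  stable
  step 20. node 2  ⊔preds=[-4,4]  new=[-4,4]  stable
  step 21. node 1  ⊔preds=[-4,4]  new=[-3,4]  stable

Least fixpoint reached:
  node 0: [-4,4]
  node 1: [-3,4]
  node 2: [-4,4]
  node 3: [-4,4]
  node 4: [-4,2]
  node 5: [-4,4]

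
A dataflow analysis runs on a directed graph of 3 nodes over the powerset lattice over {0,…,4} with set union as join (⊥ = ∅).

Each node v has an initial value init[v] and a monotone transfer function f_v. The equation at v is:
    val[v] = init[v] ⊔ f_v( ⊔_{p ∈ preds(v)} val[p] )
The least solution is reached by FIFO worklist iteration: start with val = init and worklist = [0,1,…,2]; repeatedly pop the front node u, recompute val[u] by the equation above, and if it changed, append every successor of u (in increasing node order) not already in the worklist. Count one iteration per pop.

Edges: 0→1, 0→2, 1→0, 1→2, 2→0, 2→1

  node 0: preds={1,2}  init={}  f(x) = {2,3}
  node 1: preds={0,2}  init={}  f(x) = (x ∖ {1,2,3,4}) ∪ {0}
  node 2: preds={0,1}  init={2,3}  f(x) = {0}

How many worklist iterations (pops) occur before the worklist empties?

5

Worklist (5 pops):
  #1 pop 0: in={2,3} → {2,3} (was {}); enqueue []
  #2 pop 1: in={2,3} → {0} (was {}); enqueue [0]
  #3 pop 2: in={0,2,3} → {0,2,3} (was {2,3}); enqueue [1]
  #4 pop 0: in={0,2,3} → {2,3} (no change)
  #5 pop 1: in={0,2,3} → {0} (no change)

Fixpoint:
  val[0] = {2,3}
  val[1] = {0}
  val[2] = {0,2,3}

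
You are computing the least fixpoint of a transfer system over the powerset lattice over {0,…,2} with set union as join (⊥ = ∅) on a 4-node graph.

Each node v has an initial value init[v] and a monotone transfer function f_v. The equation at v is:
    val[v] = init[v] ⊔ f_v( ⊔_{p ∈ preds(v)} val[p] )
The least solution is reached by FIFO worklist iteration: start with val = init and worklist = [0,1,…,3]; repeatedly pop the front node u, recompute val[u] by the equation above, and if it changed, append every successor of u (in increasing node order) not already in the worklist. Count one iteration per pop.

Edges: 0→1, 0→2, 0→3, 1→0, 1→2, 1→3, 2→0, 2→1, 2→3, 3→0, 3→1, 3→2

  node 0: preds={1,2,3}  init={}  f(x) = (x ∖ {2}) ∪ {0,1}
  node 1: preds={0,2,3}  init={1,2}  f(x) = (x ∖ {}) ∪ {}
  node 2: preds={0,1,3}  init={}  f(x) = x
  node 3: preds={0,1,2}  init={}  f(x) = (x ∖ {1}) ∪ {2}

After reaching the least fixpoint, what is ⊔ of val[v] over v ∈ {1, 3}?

{0,1,2}

Trace (7 dequeues):
  [1] u=0 | in {1,2} | out {0,1} | prev {} | push {}
  [2] u=1 | in {0,1} | out {0,1,2} | prev {1,2} | push {0}
  [3] u=2 | in {0,1,2} | out {0,1,2} | prev {} | push {1}
  [4] u=3 | in {0,1,2} | out {0,2} | prev {} | push {2}
  [5] u=0 | in {0,1,2} | out {0,1} | ==
  [6] u=1 | in {0,1,2} | out {0,1,2} | ==
  [7] u=2 | in {0,1,2} | out {0,1,2} | ==

Converged values:
  [0] {0,1}
  [1] {0,1,2}
  [2] {0,1,2}
  [3] {0,2}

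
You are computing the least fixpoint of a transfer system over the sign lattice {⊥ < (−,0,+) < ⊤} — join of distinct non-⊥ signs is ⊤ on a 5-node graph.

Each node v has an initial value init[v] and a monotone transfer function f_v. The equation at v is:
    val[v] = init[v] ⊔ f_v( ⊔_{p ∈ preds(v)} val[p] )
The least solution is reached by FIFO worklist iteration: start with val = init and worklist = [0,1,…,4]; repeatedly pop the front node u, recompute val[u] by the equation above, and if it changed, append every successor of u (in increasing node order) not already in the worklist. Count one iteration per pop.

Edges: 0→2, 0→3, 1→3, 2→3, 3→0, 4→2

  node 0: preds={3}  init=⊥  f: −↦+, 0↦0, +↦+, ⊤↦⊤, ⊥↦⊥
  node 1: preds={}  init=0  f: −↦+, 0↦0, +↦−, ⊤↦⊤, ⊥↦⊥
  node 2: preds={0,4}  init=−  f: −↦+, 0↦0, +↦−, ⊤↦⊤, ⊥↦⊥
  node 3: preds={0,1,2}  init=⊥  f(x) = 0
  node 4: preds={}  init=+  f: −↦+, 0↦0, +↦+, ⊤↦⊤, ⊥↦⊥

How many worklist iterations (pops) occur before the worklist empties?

Iteration log — 8 steps:
  step 1. node 0  ⊔preds=⊥  new=⊥  stable
  step 2. node 1  ⊔preds=⊥  new=0  stable
  step 3. node 2  ⊔preds=+  new=−  stable
  step 4. node 3  ⊔preds=⊤  new=0  old=⊥  +wl: 0
  step 5. node 4  ⊔preds=⊥  new=+  stable
  step 6. node 0  ⊔preds=0  new=0  old=⊥  +wl: 2,3
  step 7. node 2  ⊔preds=⊤  new=⊤  old=−  +wl: 
  step 8. node 3  ⊔preds=⊤  new=0  stable

Least fixpoint reached:
  node 0: 0
  node 1: 0
  node 2: ⊤
  node 3: 0
  node 4: +

8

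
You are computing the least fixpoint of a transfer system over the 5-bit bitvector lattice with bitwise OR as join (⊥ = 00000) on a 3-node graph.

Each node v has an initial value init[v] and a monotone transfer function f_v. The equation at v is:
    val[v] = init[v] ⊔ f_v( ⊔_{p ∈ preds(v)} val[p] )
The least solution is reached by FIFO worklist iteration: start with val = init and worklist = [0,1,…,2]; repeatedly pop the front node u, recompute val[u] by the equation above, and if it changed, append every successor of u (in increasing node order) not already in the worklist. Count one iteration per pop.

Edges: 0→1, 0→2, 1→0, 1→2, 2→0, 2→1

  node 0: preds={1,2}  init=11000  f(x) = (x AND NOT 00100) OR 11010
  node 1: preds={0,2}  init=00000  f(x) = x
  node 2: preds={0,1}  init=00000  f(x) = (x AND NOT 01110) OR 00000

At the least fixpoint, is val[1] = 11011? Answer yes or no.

Iteration log — 5 steps:
  step 1. node 0  ⊔preds=00000  new=11010  old=11000  +wl: 
  step 2. node 1  ⊔preds=11010  new=11010  old=00000  +wl: 0
  step 3. node 2  ⊔preds=11010  new=10000  old=00000  +wl: 1
  step 4. node 0  ⊔preds=11010  new=11010  stable
  step 5. node 1  ⊔preds=11010  new=11010  stable

Least fixpoint reached:
  node 0: 11010
  node 1: 11010
  node 2: 10000

no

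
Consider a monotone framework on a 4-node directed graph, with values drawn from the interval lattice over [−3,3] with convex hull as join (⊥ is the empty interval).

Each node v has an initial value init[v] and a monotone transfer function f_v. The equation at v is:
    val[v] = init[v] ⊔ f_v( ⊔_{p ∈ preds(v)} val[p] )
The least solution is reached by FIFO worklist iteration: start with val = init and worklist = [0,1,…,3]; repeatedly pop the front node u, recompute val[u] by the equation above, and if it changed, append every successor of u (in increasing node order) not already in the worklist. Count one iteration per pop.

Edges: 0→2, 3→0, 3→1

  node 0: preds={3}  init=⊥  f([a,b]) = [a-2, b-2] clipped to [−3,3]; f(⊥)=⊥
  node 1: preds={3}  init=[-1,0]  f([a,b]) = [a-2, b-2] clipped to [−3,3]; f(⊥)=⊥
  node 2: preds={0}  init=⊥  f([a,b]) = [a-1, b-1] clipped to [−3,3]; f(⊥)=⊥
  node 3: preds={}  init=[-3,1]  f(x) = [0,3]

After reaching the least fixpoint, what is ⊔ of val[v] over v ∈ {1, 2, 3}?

[-3,3]

Trace (7 dequeues):
  [1] u=0 | in [-3,1] | out [-3,-1] | prev ⊥ | push {}
  [2] u=1 | in [-3,1] | out [-3,0] | prev [-1,0] | push {}
  [3] u=2 | in [-3,-1] | out [-3,-2] | prev ⊥ | push {}
  [4] u=3 | in ⊥ | out [-3,3] | prev [-3,1] | push {0,1}
  [5] u=0 | in [-3,3] | out [-3,1] | prev [-3,-1] | push {2}
  [6] u=1 | in [-3,3] | out [-3,1] | prev [-3,0] | push {}
  [7] u=2 | in [-3,1] | out [-3,0] | prev [-3,-2] | push {}

Converged values:
  [0] [-3,1]
  [1] [-3,1]
  [2] [-3,0]
  [3] [-3,3]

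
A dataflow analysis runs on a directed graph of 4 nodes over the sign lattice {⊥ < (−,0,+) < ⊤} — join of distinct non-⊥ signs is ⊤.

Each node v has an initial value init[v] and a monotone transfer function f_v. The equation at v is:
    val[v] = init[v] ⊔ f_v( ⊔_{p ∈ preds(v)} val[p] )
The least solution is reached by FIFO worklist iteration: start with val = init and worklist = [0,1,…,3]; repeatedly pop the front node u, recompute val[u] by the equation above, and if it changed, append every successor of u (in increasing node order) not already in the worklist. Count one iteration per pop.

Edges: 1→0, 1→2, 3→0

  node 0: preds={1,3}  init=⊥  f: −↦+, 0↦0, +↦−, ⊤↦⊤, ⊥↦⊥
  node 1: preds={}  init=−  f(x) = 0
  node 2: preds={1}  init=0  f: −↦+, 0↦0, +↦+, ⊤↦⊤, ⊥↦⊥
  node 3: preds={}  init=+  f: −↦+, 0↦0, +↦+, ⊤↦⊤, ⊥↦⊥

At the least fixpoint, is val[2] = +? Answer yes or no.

no

Trace (5 dequeues):
  [1] u=0 | in ⊤ | out ⊤ | prev ⊥ | push {}
  [2] u=1 | in ⊥ | out ⊤ | prev − | push {0}
  [3] u=2 | in ⊤ | out ⊤ | prev 0 | push {}
  [4] u=3 | in ⊥ | out + | ==
  [5] u=0 | in ⊤ | out ⊤ | ==

Converged values:
  [0] ⊤
  [1] ⊤
  [2] ⊤
  [3] +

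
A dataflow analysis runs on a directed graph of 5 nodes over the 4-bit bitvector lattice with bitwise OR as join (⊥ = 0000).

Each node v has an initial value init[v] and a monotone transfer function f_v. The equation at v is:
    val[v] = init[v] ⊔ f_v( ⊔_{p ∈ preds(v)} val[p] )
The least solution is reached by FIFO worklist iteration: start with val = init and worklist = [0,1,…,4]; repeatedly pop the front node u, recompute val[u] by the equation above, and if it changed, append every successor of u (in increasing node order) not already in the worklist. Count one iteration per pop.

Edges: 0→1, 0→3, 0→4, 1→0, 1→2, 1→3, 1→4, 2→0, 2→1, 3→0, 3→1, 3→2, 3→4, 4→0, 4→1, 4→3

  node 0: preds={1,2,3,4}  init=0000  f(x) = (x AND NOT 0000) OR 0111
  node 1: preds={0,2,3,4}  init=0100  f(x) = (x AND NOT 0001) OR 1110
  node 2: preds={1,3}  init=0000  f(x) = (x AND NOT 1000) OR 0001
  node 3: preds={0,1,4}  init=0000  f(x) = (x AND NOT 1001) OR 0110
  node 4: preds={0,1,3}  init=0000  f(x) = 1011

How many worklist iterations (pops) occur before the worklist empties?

Iteration log — 10 steps:
  step 1. node 0  ⊔preds=0100  new=0111  old=0000  +wl: 
  step 2. node 1  ⊔preds=0111  new=1110  old=0100  +wl: 0
  step 3. node 2  ⊔preds=1110  new=0111  old=0000  +wl: 1
  step 4. node 3  ⊔preds=1111  new=0110  old=0000  +wl: 2
  step 5. node 4  ⊔preds=1111  new=1011  old=0000  +wl: 3
  step 6. node 0  ⊔preds=1111  new=1111  old=0111  +wl: 4
  step 7. node 1  ⊔preds=1111  new=1110  stable
  step 8. node 2  ⊔preds=1110  new=0111  stable
  step 9. node 3  ⊔preds=1111  new=0110  stable
  step 10. node 4  ⊔preds=1111  new=1011  stable

Least fixpoint reached:
  node 0: 1111
  node 1: 1110
  node 2: 0111
  node 3: 0110
  node 4: 1011

10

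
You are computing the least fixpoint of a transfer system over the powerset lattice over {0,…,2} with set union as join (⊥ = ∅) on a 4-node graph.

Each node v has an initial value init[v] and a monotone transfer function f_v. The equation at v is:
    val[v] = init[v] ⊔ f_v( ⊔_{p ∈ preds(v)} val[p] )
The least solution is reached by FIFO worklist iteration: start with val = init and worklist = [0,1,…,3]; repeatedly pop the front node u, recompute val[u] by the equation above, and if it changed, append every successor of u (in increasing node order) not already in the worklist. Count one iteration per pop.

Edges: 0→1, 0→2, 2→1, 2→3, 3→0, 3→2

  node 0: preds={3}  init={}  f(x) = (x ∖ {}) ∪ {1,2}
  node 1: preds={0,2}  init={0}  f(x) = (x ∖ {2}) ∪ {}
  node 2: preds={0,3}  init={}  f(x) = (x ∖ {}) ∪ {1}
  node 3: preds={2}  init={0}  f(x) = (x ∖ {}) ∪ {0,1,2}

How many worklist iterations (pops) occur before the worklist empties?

Iteration log — 7 steps:
  step 1. node 0  ⊔preds={0}  new={0,1,2}  old={}  +wl: 
  step 2. node 1  ⊔preds={0,1,2}  new={0,1}  old={0}  +wl: 
  step 3. node 2  ⊔preds={0,1,2}  new={0,1,2}  old={}  +wl: 1
  step 4. node 3  ⊔preds={0,1,2}  new={0,1,2}  old={0}  +wl: 0,2
  step 5. node 1  ⊔preds={0,1,2}  new={0,1}  stable
  step 6. node 0  ⊔preds={0,1,2}  new={0,1,2}  stable
  step 7. node 2  ⊔preds={0,1,2}  new={0,1,2}  stable

Least fixpoint reached:
  node 0: {0,1,2}
  node 1: {0,1}
  node 2: {0,1,2}
  node 3: {0,1,2}

7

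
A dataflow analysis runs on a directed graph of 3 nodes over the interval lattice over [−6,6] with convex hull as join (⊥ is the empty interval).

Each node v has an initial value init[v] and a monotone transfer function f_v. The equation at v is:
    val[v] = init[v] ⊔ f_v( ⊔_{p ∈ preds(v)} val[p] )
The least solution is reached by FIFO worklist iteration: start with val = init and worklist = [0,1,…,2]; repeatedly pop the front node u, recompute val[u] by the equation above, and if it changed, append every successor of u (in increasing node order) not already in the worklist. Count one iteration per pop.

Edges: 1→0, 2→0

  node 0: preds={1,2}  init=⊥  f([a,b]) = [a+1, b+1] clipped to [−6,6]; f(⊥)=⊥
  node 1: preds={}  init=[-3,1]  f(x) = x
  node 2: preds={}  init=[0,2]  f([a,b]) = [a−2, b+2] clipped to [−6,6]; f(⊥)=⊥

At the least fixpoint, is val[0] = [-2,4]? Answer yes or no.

no

Iteration log — 3 steps:
  step 1. node 0  ⊔preds=[-3,2]  new=[-2,3]  old=⊥  +wl: 
  step 2. node 1  ⊔preds=⊥  new=[-3,1]  stable
  step 3. node 2  ⊔preds=⊥  new=[0,2]  stable

Least fixpoint reached:
  node 0: [-2,3]
  node 1: [-3,1]
  node 2: [0,2]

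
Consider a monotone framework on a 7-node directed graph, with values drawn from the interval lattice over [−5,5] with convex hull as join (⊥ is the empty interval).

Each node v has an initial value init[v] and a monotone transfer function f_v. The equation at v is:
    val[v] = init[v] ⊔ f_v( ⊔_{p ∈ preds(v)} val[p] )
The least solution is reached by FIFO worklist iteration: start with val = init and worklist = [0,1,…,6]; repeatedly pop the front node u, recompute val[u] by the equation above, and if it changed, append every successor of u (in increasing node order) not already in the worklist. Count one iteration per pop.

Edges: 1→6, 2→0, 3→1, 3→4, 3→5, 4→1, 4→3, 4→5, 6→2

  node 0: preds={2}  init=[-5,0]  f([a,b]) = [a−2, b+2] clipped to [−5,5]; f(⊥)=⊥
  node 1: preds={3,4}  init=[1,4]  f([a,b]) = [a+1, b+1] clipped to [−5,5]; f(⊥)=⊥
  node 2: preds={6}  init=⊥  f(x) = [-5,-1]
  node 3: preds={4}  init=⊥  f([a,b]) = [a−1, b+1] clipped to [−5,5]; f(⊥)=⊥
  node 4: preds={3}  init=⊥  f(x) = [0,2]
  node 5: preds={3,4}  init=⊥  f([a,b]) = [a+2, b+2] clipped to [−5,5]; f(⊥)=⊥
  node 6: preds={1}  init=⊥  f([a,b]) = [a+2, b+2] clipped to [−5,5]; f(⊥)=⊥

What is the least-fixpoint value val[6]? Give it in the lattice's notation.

Iteration log — 16 steps:
  step 1. node 0  ⊔preds=⊥  new=[-5,0]  stable
  step 2. node 1  ⊔preds=⊥  new=[1,4]  stable
  step 3. node 2  ⊔preds=⊥  new=[-5,-1]  old=⊥  +wl: 0
  step 4. node 3  ⊔preds=⊥  new=⊥  stable
  step 5. node 4  ⊔preds=⊥  new=[0,2]  old=⊥  +wl: 1,3
  step 6. node 5  ⊔preds=[0,2]  new=[2,4]  old=⊥  +wl: 
  step 7. node 6  ⊔preds=[1,4]  new=[3,5]  old=⊥  +wl: 2
  step 8. node 0  ⊔preds=[-5,-1]  new=[-5,1]  old=[-5,0]  +wl: 
  step 9. node 1  ⊔preds=[0,2]  new=[1,4]  stable
  step 10. node 3  ⊔preds=[0,2]  new=[-1,3]  old=⊥  +wl: 1,4,5
  step 11. node 2  ⊔preds=[3,5]  new=[-5,-1]  stable
  step 12. node 1  ⊔preds=[-1,3]  new=[0,4]  old=[1,4]  +wl: 6
  step 13. node 4  ⊔preds=[-1,3]  new=[0,2]  stable
  step 14. node 5  ⊔preds=[-1,3]  new=[1,5]  old=[2,4]  +wl: 
  step 15. node 6  ⊔preds=[0,4]  new=[2,5]  old=[3,5]  +wl: 2
  step 16. node 2  ⊔preds=[2,5]  new=[-5,-1]  stable

Least fixpoint reached:
  node 0: [-5,1]
  node 1: [0,4]
  node 2: [-5,-1]
  node 3: [-1,3]
  node 4: [0,2]
  node 5: [1,5]
  node 6: [2,5]

[2,5]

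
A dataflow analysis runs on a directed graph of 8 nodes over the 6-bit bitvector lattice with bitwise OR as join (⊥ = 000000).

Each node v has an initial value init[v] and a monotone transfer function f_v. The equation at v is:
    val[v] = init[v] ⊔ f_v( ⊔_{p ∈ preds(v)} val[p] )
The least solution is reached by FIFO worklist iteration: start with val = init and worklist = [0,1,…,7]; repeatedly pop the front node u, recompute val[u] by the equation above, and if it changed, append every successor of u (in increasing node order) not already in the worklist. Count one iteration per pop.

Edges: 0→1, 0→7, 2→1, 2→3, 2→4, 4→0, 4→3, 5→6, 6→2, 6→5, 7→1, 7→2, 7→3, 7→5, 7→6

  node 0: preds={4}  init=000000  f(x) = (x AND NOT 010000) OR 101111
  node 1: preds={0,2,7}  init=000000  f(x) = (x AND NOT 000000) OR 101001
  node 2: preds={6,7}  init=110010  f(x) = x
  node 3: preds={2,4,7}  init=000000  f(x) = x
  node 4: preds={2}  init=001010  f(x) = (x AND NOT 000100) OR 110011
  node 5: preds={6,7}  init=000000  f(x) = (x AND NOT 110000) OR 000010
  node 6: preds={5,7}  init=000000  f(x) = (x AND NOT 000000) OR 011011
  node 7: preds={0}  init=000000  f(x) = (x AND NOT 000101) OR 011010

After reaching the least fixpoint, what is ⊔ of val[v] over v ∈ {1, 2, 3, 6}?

Worklist (18 pops):
  #1 pop 0: in=001010 → 101111 (was 000000); enqueue []
  #2 pop 1: in=111111 → 111111 (was 000000); enqueue []
  #3 pop 2: in=000000 → 110010 (no change)
  #4 pop 3: in=111010 → 111010 (was 000000); enqueue []
  #5 pop 4: in=110010 → 111011 (was 001010); enqueue [0,3]
  #6 pop 5: in=000000 → 000010 (was 000000); enqueue []
  #7 pop 6: in=000010 → 011011 (was 000000); enqueue [2,5]
  #8 pop 7: in=101111 → 111010 (was 000000); enqueue [1,6]
  #9 pop 0: in=111011 → 101111 (no change)
  #10 pop 3: in=111011 → 111011 (was 111010); enqueue []
  #11 pop 2: in=111011 → 111011 (was 110010); enqueue [3,4]
  #12 pop 5: in=111011 → 001011 (was 000010); enqueue []
  #13 pop 1: in=111111 → 111111 (no change)
  #14 pop 6: in=111011 → 111011 (was 011011); enqueue [2,5]
  #15 pop 3: in=111011 → 111011 (no change)
  #16 pop 4: in=111011 → 111011 (no change)
  #17 pop 2: in=111011 → 111011 (no change)
  #18 pop 5: in=111011 → 001011 (no change)

Fixpoint:
  val[0] = 101111
  val[1] = 111111
  val[2] = 111011
  val[3] = 111011
  val[4] = 111011
  val[5] = 001011
  val[6] = 111011
  val[7] = 111010

111111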